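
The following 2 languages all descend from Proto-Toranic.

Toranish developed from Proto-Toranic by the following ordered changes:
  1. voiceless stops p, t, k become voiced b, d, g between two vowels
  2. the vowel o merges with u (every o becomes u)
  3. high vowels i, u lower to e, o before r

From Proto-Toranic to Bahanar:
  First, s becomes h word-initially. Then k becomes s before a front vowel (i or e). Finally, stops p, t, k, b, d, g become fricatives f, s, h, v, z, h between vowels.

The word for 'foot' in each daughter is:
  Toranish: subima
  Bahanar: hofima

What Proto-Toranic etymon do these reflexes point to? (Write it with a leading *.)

*sopima

Position 2: Toranish has u, Bahanar has o. Bahanar preserves o here (none of its changes turn any other segment into o), so the proto-segment is *o.
Position 1: Toranish has s, Bahanar has h. Toranish preserves s here (none of its changes turn any other segment into s), so the proto-segment is *s.
Position 3: Toranish has b, Bahanar has f. Taking the neighbouring segments as reconstructed: Toranish b could go back to *p or *b; Bahanar f could go back to *p or *f — the one source consistent with every daughter is *p.
The remaining positions agree across the daughters. Check the candidate against every language:
Toranish: start from *sopima.
  rule 1 (intervocalic voicing): sopima → sobima
  rule 2 (vowel merger): sobima → subima
  rule 3: no change — subima
  ⇒ Toranish subima
Bahanar: *sopima
  sopima → hopima   [debuccalisation]
  hopima (rule 2 does not apply)
  hopima → hofima   [intervocalic lenition]
  giving Bahanar hofima.
*sopima is the unique common source.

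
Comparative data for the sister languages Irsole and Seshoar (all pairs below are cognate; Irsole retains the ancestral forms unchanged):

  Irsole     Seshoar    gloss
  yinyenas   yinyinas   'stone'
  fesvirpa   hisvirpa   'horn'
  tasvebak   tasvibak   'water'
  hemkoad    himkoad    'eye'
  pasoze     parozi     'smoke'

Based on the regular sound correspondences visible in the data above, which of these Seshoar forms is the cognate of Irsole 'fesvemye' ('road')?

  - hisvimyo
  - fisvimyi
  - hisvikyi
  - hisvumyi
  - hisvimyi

hisvimyi

fesvirpa ~ hisvirpa — Irsole f corresponds to Seshoar h word-initially before a front vowel.
fesvirpa ~ hisvirpa — Irsole e corresponds to Seshoar i after a consonant, before a consonant other than r, m, n, p, b, f, v.
hemkoad ~ himkoad — Irsole e corresponds to Seshoar i after a consonant, before a nasal.
pasoze ~ parozi — Irsole e corresponds to Seshoar i word-finally.
Applying these to Irsole 'fesvemye':
  fesvemye → hesvemye   (f→h word-initially before a front vowel)
  hesvemye → hisvemye   (e→i after a consonant, before a consonant other than r, m, n, p, b, f, v)
  hisvemye → hisvimye   (e→i after a consonant, before a nasal)
  hisvimye → hisvimyi   (e→i word-finally)
So the Seshoar cognate is 'hisvimyi'.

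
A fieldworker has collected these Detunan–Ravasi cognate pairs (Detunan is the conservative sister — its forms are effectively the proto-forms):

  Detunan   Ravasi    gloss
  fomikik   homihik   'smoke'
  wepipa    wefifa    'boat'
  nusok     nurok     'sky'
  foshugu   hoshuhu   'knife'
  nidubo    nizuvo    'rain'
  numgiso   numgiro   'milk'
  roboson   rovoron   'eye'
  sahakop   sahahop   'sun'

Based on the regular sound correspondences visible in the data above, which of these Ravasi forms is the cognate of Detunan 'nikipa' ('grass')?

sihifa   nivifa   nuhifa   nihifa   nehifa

fomikik ~ homihik — Detunan k corresponds to Ravasi h between vowels (before a front vowel).
wepipa ~ wefifa — Detunan p corresponds to Ravasi f between vowels (before a back vowel).
Applying these to Detunan 'nikipa':
  nikipa → nihipa   (k→h between vowels (before a front vowel))
  nihipa → nihifa   (p→f between vowels (before a back vowel))
So the Ravasi cognate is 'nihifa'.

nihifa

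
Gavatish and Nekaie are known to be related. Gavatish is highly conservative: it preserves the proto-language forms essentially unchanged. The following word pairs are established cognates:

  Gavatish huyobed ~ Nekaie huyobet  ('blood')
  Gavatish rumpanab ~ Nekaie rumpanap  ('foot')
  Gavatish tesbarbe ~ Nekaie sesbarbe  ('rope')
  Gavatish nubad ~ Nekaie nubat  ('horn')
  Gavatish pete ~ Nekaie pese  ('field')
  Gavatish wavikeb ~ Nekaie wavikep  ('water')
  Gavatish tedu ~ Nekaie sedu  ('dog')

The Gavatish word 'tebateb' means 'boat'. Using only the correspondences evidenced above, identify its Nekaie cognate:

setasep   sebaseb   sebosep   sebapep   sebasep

sebasep

tesbarbe ~ sesbarbe, tedu ~ sedu — Gavatish t corresponds to Nekaie s word-initially before a front vowel.
pete ~ pese — Gavatish t corresponds to Nekaie s between vowels (before a front vowel).
rumpanab ~ rumpanap, wavikeb ~ wavikep — Gavatish b corresponds to Nekaie p word-finally.
Applying these to Gavatish 'tebateb':
  tebateb → sebateb   (t→s word-initially before a front vowel)
  sebateb → sebaseb   (t→s between vowels (before a front vowel))
  sebaseb → sebasep   (b→p word-finally)
So the Nekaie cognate is 'sebasep'.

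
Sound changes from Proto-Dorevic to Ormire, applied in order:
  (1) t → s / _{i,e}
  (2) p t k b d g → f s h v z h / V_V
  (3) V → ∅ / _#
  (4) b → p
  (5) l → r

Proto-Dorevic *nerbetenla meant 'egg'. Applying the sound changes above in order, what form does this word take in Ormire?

Ormire: *nerbetenla > nerbesenla > nerbesenl > nerpesenl > nerpesenr  (by palatalisation, apocope, unconditioned shift, unconditioned shift)

nerpesenr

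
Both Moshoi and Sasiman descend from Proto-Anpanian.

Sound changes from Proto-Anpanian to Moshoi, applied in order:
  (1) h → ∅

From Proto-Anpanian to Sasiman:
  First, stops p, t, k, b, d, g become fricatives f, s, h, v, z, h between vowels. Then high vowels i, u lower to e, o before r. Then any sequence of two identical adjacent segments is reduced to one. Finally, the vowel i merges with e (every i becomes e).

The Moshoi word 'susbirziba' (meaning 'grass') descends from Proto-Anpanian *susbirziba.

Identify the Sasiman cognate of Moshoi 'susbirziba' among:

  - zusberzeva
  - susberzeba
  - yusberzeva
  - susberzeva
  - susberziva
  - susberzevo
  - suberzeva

Sasiman: *susbirziba
  susbirziba → susbirziva   [intervocalic lenition]
  susbirziva → susberziva   [pre-rhotic lowering]
  susberziva (rule 3 does not apply)
  susberziva → susberzeva   [vowel merger]
  giving Sasiman susberzeva.
The other candidates each miss or misapply at least one Sasiman change.

susberzeva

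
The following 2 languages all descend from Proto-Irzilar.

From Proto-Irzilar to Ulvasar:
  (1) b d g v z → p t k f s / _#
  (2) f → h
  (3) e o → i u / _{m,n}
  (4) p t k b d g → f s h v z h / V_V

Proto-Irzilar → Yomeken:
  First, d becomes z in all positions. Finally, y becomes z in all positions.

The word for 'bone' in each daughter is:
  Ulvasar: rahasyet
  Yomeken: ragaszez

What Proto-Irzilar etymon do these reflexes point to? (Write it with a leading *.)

Position 3: Ulvasar has h, Yomeken has g. Yomeken preserves g here (none of its changes turn any other segment into g), so the proto-segment is *g.
Position 8: Ulvasar has t, Yomeken has z. Taking the neighbouring segments as reconstructed: Ulvasar t could go back to *t or *d; Yomeken z could go back to *d or *z or *y — the one source consistent with every daughter is *d.
Position 6: Ulvasar has y, Yomeken has z. Ulvasar preserves y here (none of its changes turn any other segment into y), so the proto-segment is *y.
The remaining positions agree across the daughters. Check the candidate against every language:
Ulvasar: *ragasyed > ragasyet > rahasyet  (by final devoicing, intervocalic lenition)
Yomeken: *ragasyed > ragasyez > ragaszez  (by unconditioned shift, unconditioned shift)
Only *ragasyed yields all of Ulvasar rahasyet, Yomeken ragaszez.

*ragasyed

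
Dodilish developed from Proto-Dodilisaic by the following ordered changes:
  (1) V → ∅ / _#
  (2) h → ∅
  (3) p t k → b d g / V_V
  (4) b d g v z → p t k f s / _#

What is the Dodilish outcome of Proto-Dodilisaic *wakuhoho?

Dodilish: *wakuhoho
  wakuhoho → wakuhoh   [apocope]
  wakuhoh → wakuo   [h-loss]
  wakuo → waguo   [intervocalic voicing]
  waguo (rule 4 does not apply)
  giving Dodilish waguo.

waguo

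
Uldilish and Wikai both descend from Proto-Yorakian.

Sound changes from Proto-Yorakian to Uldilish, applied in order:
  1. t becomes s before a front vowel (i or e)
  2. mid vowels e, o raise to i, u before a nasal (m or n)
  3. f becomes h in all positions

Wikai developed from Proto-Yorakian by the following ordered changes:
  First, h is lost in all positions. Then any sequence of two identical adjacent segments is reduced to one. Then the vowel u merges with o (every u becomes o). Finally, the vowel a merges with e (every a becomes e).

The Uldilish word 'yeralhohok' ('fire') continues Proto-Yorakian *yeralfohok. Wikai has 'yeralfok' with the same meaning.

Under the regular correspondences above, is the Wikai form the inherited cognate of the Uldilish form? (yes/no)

Derive the expected Wikai reflex of *yeralfohok:
Wikai: *yeralfohok > yeralfook > yeralfok > yerelfok  (by h-loss, degemination, vowel merger)
The regular Wikai reflex would be 'yerelfok', but the attested form is 'yeralfok'. The correspondence is irregular, so they are not cognates (the Wikai form has a different source).

no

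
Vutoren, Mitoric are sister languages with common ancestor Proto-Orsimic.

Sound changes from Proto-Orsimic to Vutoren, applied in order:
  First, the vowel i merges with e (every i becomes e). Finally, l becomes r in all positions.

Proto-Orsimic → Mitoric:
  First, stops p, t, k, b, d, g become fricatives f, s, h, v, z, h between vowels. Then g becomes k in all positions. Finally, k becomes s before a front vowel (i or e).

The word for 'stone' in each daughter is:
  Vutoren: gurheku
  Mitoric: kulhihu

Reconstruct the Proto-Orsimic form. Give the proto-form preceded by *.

Position 3: Vutoren has r, Mitoric has l. Mitoric preserves l here (none of its changes turn any other segment into l), so the proto-segment is *l.
Position 5: Vutoren has e, Mitoric has i. Mitoric preserves i here (none of its changes turn any other segment into i), so the proto-segment is *i.
Verify the candidate proto-form against each daughter:
Vutoren: *gulhiku
  gulhiku → gulheku   [vowel merger]
  gulheku → gurheku   [unconditioned shift]
  giving Vutoren gurheku.
Mitoric: *gulhiku > gulhihu > kulhihu  (by intervocalic lenition, unconditioned shift)
No other proto-form is consistent with every reflex, so the reconstruction is *gulhiku.

*gulhiku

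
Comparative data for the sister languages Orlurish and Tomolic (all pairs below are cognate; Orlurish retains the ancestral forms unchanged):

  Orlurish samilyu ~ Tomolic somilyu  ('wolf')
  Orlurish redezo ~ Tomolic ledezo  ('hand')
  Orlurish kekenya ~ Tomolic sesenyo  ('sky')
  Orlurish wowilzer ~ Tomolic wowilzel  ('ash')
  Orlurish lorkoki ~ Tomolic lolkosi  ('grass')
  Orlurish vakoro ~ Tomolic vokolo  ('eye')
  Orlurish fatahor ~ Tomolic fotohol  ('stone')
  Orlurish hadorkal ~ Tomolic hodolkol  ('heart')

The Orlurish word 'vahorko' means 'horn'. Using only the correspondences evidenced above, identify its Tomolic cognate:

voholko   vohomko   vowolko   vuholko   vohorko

voholko

vakoro ~ vokolo, fatahor ~ fotohol — Orlurish a corresponds to Tomolic o after a consonant, before a consonant other than r, m, n, p, b, f, v.
lorkoki ~ lolkosi, hadorkal ~ hodolkol — Orlurish r corresponds to Tomolic l after a vowel, before a consonant other than r, m, n, p, b, f, v.
Applying these to Orlurish 'vahorko':
  vahorko → vohorko   (a→o after a consonant, before a consonant other than r, m, n, p, b, f, v)
  vohorko → voholko   (r→l after a vowel, before a consonant other than r, m, n, p, b, f, v)
So the Tomolic cognate is 'voholko'.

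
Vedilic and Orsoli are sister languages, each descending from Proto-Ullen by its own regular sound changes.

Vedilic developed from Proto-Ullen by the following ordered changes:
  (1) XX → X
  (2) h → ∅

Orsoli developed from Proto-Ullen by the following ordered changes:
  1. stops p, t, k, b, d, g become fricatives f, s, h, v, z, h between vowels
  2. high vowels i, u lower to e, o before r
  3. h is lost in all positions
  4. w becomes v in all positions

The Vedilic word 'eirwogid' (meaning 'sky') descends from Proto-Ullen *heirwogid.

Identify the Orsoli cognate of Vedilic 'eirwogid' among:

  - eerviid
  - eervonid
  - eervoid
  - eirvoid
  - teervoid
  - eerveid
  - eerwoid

eervoid

Orsoli: *heirwogid > heirwohid > heerwohid > eerwoid > eervoid  (by intervocalic lenition, pre-rhotic lowering, h-loss, unconditioned shift)
Among the options, 'eervoid' alone shows every Orsoli change applied in order.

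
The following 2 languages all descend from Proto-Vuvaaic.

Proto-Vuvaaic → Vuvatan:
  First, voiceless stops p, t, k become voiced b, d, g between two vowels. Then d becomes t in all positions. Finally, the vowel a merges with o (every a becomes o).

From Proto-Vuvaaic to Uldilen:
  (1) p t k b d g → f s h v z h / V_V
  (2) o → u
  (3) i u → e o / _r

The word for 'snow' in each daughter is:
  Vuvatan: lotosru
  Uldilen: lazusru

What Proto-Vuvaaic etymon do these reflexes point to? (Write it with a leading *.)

Position 4: Vuvatan has o, Uldilen has u. Taking the neighbouring segments as reconstructed: Vuvatan o could go back to *a or *o; Uldilen u could go back to *o or *u — the one source consistent with every daughter is *o.
Position 2: Vuvatan has o, Uldilen has a. Uldilen preserves a here (none of its changes turn any other segment into a), so the proto-segment is *a.
Position 3: Vuvatan has t, Uldilen has z. Taking the neighbouring segments as reconstructed: Vuvatan t could go back to *t or *d; Uldilen z could go back to *d or *z — the one source consistent with every daughter is *d.
The remaining positions agree across the daughters. Check the candidate against every language:
Vuvatan: *ladosru > latosru > lotosru  (by unconditioned shift, vowel merger)
Uldilen: start from *ladosru.
  rule 1 (intervocalic lenition): ladosru → lazosru
  rule 2 (vowel merger): lazosru → lazusru
  rule 3: no change — lazusru
  ⇒ Uldilen lazusru
No other proto-form is consistent with every reflex, so the reconstruction is *ladosru.

*ladosru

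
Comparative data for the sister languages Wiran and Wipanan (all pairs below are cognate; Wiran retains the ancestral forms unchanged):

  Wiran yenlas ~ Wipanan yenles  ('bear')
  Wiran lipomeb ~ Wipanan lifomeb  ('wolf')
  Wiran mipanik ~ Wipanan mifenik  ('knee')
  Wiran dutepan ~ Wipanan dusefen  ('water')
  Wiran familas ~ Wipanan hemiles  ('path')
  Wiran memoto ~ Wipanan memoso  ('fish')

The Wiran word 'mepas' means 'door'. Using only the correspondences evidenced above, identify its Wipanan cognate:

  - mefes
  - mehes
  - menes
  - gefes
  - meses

mefes

mipanik ~ mifenik, dutepan ~ dusefen — Wiran p corresponds to Wipanan f between vowels (before a back vowel).
yenlas ~ yenles, familas ~ hemiles — Wiran a corresponds to Wipanan e after a consonant, before a consonant other than r, m, n, p, b, f, v.
Applying these to Wiran 'mepas':
  mepas → mefas   (p→f between vowels (before a back vowel))
  mefas → mefes   (a→e after a consonant, before a consonant other than r, m, n, p, b, f, v)
So the Wipanan cognate is 'mefes'.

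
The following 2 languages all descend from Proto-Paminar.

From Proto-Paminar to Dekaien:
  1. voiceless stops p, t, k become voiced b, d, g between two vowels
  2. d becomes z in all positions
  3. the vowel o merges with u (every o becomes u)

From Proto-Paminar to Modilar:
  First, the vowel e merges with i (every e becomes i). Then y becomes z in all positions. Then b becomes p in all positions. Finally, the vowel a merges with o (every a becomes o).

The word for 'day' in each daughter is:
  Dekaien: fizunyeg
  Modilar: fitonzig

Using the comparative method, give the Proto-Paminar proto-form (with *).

*fitonyeg

Position 4: Dekaien has u, Modilar has o. Taking the neighbouring segments as reconstructed: Dekaien u could go back to *o or *u; Modilar o could go back to *a or *o — the one source consistent with every daughter is *o.
Position 6: Dekaien has y, Modilar has z. Dekaien preserves y here (none of its changes turn any other segment into y), so the proto-segment is *y.
Position 3: Dekaien has z, Modilar has t. Modilar preserves t here (none of its changes turn any other segment into t), so the proto-segment is *t.
This points to *fitonyeg. Verify forward in each daughter:
Dekaien: start from *fitonyeg.
  rule 1 (intervocalic voicing): fitonyeg → fidonyeg
  rule 2 (unconditioned shift): fidonyeg → fizonyeg
  rule 3 (vowel merger): fizonyeg → fizunyeg
  ⇒ Dekaien fizunyeg
Modilar: start from *fitonyeg.
  rule 1 (vowel merger): fitonyeg → fitonyig
  rule 2 (unconditioned shift): fitonyig → fitonzig
  rule 3: no change — fitonzig
  rule 4: no change — fitonzig
  ⇒ Modilar fitonzig
Only *fitonyeg yields all of Dekaien fizunyeg, Modilar fitonzig.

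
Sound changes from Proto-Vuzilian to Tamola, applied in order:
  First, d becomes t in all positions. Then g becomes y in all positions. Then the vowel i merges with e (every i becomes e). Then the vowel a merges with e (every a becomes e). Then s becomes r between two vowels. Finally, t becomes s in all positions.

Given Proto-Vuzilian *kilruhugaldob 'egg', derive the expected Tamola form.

Tamola: *kilruhugaldob > kilruhugaltob > kilruhuyaltob > kelruhuyaltob > kelruhuyeltob > kelruhuyelsob  (by unconditioned shift, unconditioned shift, vowel merger, vowel merger, unconditioned shift)

kelruhuyelsob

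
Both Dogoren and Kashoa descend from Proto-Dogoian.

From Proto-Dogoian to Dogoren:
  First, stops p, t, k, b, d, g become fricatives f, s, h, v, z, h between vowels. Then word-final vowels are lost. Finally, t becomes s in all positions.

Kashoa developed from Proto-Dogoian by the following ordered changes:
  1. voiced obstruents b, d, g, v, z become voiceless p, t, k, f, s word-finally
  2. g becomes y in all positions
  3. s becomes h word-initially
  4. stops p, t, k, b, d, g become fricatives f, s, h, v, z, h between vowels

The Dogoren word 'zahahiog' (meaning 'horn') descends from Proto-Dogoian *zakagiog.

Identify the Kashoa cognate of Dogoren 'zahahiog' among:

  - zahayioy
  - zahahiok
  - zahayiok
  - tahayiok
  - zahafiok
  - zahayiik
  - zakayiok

zahayiok

Kashoa: *zakagiog > zakagiok > zakayiok > zahayiok  (by final devoicing, unconditioned shift, intervocalic lenition)
The other candidates each miss or misapply at least one Kashoa change.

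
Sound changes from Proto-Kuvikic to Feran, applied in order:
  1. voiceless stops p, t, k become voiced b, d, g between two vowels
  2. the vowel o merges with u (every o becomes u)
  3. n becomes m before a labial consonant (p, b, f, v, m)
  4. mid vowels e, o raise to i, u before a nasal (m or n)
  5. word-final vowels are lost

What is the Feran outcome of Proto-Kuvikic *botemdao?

budimda

Feran: start from *botemdao.
  rule 1 (intervocalic voicing): botemdao → bodemdao
  rule 2 (vowel merger): bodemdao → budemdau
  rule 3: no change — budemdau
  rule 4 (pre-nasal raising): budemdau → budimdau
  rule 5 (apocope): budimdau → budimda
  ⇒ Feran budimda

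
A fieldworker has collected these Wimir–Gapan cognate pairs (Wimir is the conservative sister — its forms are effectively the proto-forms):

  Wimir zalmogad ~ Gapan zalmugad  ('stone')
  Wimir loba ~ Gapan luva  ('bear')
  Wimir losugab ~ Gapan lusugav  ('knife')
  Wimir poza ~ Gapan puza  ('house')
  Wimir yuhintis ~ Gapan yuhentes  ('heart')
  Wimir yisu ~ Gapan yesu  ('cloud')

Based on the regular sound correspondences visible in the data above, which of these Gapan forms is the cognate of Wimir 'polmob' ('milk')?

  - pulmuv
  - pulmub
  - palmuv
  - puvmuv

zalmogad ~ zalmugad, losugab ~ lusugav — Wimir o corresponds to Gapan u after a consonant, before a consonant other than r, m, n, p, b, f, v.
loba ~ luva — Wimir o corresponds to Gapan u after a consonant, before a labial obstruent.
losugab ~ lusugav — Wimir b corresponds to Gapan v word-finally.
Applying these to Wimir 'polmob':
  polmob → pulmob   (o→u after a consonant, before a consonant other than r, m, n, p, b, f, v)
  pulmob → pulmub   (o→u after a consonant, before a labial obstruent)
  pulmub → pulmuv   (b→v word-finally)
So the Gapan cognate is 'pulmuv'.

pulmuv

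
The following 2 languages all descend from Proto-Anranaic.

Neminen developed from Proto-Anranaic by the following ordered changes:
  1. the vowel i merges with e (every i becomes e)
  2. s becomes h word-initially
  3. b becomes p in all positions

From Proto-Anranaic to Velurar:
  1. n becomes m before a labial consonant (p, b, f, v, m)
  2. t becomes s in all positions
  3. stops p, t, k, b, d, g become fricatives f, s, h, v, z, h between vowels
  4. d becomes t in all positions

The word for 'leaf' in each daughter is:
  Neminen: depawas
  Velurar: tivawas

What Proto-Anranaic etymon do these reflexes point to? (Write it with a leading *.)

Position 2: Neminen has e, Velurar has i. Velurar preserves i here (none of its changes turn any other segment into i), so the proto-segment is *i.
Position 3: Neminen has p, Velurar has v. Taking the neighbouring segments as reconstructed: Neminen p could go back to *p or *b; Velurar v could go back to *b or *v — the one source consistent with every daughter is *b.
Continuing position by position gives *dibawas; check it forward:
Neminen: start from *dibawas.
  rule 1 (vowel merger): dibawas → debawas
  rule 2: no change — debawas
  rule 3 (unconditioned shift): debawas → depawas
  ⇒ Neminen depawas
Velurar: *dibawas > divawas > tivawas  (by intervocalic lenition, unconditioned shift)
Only *dibawas yields all of Neminen depawas, Velurar tivawas.

*dibawas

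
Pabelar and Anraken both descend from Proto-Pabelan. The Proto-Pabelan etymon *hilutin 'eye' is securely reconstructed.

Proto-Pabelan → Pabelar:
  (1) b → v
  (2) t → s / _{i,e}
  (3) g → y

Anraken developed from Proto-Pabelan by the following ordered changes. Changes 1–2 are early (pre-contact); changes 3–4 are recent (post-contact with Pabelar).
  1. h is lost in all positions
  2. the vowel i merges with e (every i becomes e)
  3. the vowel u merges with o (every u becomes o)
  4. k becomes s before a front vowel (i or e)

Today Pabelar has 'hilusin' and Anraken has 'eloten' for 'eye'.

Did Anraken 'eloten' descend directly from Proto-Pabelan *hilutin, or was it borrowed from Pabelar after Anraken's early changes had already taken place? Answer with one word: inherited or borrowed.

inherited

If inherited, *hilutin would pass through all of Anraken's changes:
Anraken: start from *hilutin.
  rule 1 (h-loss): hilutin → ilutin
  rule 2 (vowel merger): ilutin → eluten
  rule 3 (vowel merger): eluten → eloten
  rule 4: no change — eloten
  ⇒ Anraken eloten
If borrowed from Pabelar 'hilusin' after the early changes, it would undergo only the recent ones:
  rule 3 (vowel merger): hilusin → hilosin
  rule 4 (palatalisation): no change (hilosin)
  ⇒ as a loan: hilosin
Anraken 'eloten' matches the inherited outcome exactly, so it is an inherited cognate, not a loan.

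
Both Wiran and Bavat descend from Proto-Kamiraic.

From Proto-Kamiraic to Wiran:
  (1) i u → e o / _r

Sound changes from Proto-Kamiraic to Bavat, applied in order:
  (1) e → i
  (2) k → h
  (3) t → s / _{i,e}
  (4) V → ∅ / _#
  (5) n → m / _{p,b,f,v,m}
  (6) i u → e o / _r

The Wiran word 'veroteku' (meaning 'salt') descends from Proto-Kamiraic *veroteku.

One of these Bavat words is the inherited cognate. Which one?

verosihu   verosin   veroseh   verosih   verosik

Bavat: start from *veroteku.
  rule 1 (vowel merger): veroteku → virotiku
  rule 2 (unconditioned shift): virotiku → virotihu
  rule 3 (palatalisation): virotihu → virosihu
  rule 4 (apocope): virosihu → virosih
  rule 5: no change — virosih
  rule 6 (pre-rhotic lowering): virosih → verosih
  ⇒ Bavat verosih
The other candidates each miss or misapply at least one Bavat change.

verosih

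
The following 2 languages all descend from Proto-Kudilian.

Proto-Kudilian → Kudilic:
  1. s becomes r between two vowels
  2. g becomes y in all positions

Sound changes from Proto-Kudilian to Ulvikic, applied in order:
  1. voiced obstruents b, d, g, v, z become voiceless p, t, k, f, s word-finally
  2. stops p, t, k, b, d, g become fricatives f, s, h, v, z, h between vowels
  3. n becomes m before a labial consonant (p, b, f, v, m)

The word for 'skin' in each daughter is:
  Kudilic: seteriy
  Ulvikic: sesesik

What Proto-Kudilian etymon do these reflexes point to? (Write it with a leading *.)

Position 3: Kudilic has t, Ulvikic has s. Kudilic preserves t here (none of its changes turn any other segment into t), so the proto-segment is *t.
Position 7: Kudilic has y, Ulvikic has k. Taking the neighbouring segments as reconstructed: Kudilic y could go back to *g or *y; Ulvikic k could go back to *k or *g — the one source consistent with every daughter is *g.
Continuing position by position gives *setesig; check it forward:
Kudilic: start from *setesig.
  rule 1 (rhotacism): setesig → seterig
  rule 2 (unconditioned shift): seterig → seteriy
  ⇒ Kudilic seteriy
Ulvikic: *setesig > setesik > sesesik  (by final devoicing, intervocalic lenition)
Only *setesig yields all of Kudilic seteriy, Ulvikic sesesik.

*setesig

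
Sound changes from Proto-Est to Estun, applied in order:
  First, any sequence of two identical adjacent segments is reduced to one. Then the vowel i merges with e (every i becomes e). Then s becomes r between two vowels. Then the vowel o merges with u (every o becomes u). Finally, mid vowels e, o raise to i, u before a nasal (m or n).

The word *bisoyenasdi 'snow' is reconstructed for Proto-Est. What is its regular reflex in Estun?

beruyinasde

Estun: *bisoyenasdi
  bisoyenasdi (rule 1 does not apply)
  bisoyenasdi → besoyenasde   [vowel merger]
  besoyenasde → beroyenasde   [rhotacism]
  beroyenasde → beruyenasde   [vowel merger]
  beruyenasde → beruyinasde   [pre-nasal raising]
  giving Estun beruyinasde.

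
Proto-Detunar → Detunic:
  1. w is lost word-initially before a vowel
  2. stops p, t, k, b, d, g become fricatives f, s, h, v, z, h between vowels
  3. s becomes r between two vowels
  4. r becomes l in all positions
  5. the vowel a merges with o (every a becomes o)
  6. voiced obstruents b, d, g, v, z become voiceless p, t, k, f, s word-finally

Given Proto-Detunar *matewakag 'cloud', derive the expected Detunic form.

molewohok

Detunic: start from *matewakag.
  rule 1: no change — matewakag
  rule 2 (intervocalic lenition): matewakag → masewahag
  rule 3 (rhotacism): masewahag → marewahag
  rule 4 (unconditioned shift): marewahag → malewahag
  rule 5 (vowel merger): malewahag → molewohog
  rule 6 (final devoicing): molewohog → molewohok
  ⇒ Detunic molewohok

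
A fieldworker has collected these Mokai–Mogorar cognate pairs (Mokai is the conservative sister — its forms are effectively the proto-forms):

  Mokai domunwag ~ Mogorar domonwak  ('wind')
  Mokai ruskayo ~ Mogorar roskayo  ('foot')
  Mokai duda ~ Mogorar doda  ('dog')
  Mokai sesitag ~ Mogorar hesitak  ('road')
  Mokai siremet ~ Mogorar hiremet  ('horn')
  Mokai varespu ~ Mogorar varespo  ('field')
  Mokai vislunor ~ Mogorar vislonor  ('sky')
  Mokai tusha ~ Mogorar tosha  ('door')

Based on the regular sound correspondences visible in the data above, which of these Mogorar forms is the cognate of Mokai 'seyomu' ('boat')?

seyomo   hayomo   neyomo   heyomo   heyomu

heyomo

sesitag ~ hesitak — Mokai s corresponds to Mogorar h word-initially before a front vowel.
varespu ~ varespo — Mokai u corresponds to Mogorar o word-finally.
Applying these to Mokai 'seyomu':
  seyomu → heyomu   (s→h word-initially before a front vowel)
  heyomu → heyomo   (u→o word-finally)
So the Mogorar cognate is 'heyomo'.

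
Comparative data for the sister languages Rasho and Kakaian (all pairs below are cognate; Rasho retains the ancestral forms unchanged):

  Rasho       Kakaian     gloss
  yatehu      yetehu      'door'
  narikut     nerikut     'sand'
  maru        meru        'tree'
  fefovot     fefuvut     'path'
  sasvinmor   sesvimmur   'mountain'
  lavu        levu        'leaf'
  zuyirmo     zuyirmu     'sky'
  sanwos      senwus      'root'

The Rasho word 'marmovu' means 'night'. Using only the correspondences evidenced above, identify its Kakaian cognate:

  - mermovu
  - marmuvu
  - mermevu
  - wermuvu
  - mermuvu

narikut ~ nerikut, maru ~ meru — Rasho a corresponds to Kakaian e after a consonant, before r.
fefovot ~ fefuvut — Rasho o corresponds to Kakaian u after a consonant, before a labial obstruent.
Applying these to Rasho 'marmovu':
  marmovu → mermovu   (a→e after a consonant, before r)
  mermovu → mermuvu   (o→u after a consonant, before a labial obstruent)
So the Kakaian cognate is 'mermuvu'.

mermuvu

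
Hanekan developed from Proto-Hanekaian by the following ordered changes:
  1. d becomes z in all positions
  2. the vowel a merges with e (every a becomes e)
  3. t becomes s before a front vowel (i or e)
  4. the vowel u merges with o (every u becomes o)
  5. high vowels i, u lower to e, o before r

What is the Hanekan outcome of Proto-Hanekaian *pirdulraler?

perzolreler

Hanekan: *pirdulraler > pirzulraler > pirzulreler > pirzolreler > perzolreler  (by unconditioned shift, vowel merger, vowel merger, pre-rhotic lowering)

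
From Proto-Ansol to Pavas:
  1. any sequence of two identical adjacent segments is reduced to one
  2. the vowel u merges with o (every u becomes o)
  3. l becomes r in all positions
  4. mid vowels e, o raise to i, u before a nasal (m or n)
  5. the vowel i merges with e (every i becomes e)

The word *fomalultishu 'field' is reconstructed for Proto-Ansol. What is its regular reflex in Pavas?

fumarortesho

Pavas: start from *fomalultishu.
  rule 1: no change — fomalultishu
  rule 2 (vowel merger): fomalultishu → fomaloltisho
  rule 3 (unconditioned shift): fomaloltisho → fomarortisho
  rule 4 (pre-nasal raising): fomarortisho → fumarortisho
  rule 5 (vowel merger): fumarortisho → fumarortesho
  ⇒ Pavas fumarortesho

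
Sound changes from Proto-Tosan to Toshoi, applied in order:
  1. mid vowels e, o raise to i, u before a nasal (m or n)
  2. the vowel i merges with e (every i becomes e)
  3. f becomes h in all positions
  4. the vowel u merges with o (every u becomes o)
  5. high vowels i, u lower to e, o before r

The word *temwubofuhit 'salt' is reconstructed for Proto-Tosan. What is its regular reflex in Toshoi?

temwobohohet

Toshoi: *temwubofuhit
  temwubofuhit → timwubofuhit   [pre-nasal raising]
  timwubofuhit → temwubofuhet   [vowel merger]
  temwubofuhet → temwubohuhet   [unconditioned shift]
  temwubohuhet → temwobohohet   [vowel merger]
  temwobohohet (rule 5 does not apply)
  giving Toshoi temwobohohet.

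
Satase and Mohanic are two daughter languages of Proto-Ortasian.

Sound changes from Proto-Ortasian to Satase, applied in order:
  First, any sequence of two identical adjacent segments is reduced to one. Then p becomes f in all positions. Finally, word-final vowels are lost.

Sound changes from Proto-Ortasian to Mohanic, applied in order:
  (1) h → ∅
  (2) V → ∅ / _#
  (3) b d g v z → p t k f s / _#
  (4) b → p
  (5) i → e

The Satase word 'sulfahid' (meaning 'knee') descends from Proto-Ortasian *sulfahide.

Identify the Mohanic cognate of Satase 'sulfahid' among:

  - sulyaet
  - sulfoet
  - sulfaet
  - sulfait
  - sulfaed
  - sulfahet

Mohanic: *sulfahide
  sulfahide → sulfaide   [h-loss]
  sulfaide → sulfaid   [apocope]
  sulfaid → sulfait   [final devoicing]
  sulfait (rule 4 does not apply)
  sulfait → sulfaet   [vowel merger]
  giving Mohanic sulfaet.
The other candidates each miss or misapply at least one Mohanic change.

sulfaet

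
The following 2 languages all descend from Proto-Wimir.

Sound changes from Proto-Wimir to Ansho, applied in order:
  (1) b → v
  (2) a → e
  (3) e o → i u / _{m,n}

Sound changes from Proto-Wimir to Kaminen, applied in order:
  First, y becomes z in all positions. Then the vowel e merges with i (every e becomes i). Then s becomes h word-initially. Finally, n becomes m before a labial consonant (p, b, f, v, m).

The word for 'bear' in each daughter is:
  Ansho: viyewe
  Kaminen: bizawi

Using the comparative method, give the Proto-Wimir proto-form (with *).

Position 4: Ansho has e, Kaminen has a. Kaminen preserves a here (none of its changes turn any other segment into a), so the proto-segment is *a.
Position 1: Ansho has v, Kaminen has b. Kaminen preserves b here (none of its changes turn any other segment into b), so the proto-segment is *b.
Verify the candidate proto-form against each daughter:
Ansho: start from *biyawe.
  rule 1 (unconditioned shift): biyawe → viyawe
  rule 2 (vowel merger): viyawe → viyewe
  rule 3: no change — viyewe
  ⇒ Ansho viyewe
Kaminen: start from *biyawe.
  rule 1 (unconditioned shift): biyawe → bizawe
  rule 2 (vowel merger): bizawe → bizawi
  rule 3: no change — bizawi
  rule 4: no change — bizawi
  ⇒ Kaminen bizawi
No other proto-form is consistent with every reflex, so the reconstruction is *biyawe.

*biyawe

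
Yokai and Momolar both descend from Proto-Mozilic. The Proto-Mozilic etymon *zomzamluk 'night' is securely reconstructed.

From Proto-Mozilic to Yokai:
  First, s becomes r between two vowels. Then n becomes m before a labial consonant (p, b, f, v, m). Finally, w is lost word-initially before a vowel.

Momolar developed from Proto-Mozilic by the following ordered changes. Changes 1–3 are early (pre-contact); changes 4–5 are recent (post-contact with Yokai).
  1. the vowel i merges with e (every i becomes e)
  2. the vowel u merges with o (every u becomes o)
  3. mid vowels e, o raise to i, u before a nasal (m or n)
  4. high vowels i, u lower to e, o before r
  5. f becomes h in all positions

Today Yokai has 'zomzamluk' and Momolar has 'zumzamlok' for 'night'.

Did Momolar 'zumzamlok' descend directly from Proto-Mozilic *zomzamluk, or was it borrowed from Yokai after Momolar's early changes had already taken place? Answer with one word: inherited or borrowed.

inherited

If inherited, *zomzamluk would pass through all of Momolar's changes:
Momolar: *zomzamluk
  zomzamluk (rule 1 does not apply)
  zomzamluk → zomzamlok   [vowel merger]
  zomzamlok → zumzamlok   [pre-nasal raising]
  zumzamlok (rule 4 does not apply)
  zumzamlok (rule 5 does not apply)
  giving Momolar zumzamlok.
If borrowed from Yokai 'zomzamluk' after the early changes, it would undergo only the recent ones:
  rule 4 (pre-rhotic lowering): no change (zomzamluk)
  rule 5 (unconditioned shift): no change (zomzamluk)
  ⇒ as a loan: zomzamluk
Momolar 'zumzamlok' matches the inherited outcome exactly, so it is an inherited cognate, not a loan.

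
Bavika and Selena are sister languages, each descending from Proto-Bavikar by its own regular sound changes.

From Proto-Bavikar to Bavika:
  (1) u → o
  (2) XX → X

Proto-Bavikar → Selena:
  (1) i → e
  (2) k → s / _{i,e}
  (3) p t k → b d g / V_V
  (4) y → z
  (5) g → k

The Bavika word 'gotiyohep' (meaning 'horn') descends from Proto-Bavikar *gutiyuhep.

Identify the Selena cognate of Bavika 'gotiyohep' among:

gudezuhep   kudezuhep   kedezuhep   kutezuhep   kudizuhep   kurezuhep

kudezuhep

Selena: *gutiyuhep
  gutiyuhep → guteyuhep   [vowel merger]
  guteyuhep (rule 2 does not apply)
  guteyuhep → gudeyuhep   [intervocalic voicing]
  gudeyuhep → gudezuhep   [unconditioned shift]
  gudezuhep → kudezuhep   [unconditioned shift]
  giving Selena kudezuhep.
The other candidates each miss or misapply at least one Selena change.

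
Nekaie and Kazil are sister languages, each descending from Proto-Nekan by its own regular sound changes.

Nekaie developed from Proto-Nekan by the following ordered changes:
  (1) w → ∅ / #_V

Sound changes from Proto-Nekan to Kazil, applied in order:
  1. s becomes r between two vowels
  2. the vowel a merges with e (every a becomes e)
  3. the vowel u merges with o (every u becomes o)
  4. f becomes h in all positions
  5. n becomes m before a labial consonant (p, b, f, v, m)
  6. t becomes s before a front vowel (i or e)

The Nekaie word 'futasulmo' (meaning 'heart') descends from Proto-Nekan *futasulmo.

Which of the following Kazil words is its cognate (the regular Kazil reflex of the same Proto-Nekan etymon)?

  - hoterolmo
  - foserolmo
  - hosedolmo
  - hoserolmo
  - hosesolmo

Kazil: *futasulmo
  futasulmo → futarulmo   [rhotacism]
  futarulmo → futerulmo   [vowel merger]
  futerulmo → foterolmo   [vowel merger]
  foterolmo → hoterolmo   [unconditioned shift]
  hoterolmo (rule 5 does not apply)
  hoterolmo → hoserolmo   [palatalisation]
  giving Kazil hoserolmo.
Only 'hoserolmo' matches the regular Kazil development of *futasulmo.

hoserolmo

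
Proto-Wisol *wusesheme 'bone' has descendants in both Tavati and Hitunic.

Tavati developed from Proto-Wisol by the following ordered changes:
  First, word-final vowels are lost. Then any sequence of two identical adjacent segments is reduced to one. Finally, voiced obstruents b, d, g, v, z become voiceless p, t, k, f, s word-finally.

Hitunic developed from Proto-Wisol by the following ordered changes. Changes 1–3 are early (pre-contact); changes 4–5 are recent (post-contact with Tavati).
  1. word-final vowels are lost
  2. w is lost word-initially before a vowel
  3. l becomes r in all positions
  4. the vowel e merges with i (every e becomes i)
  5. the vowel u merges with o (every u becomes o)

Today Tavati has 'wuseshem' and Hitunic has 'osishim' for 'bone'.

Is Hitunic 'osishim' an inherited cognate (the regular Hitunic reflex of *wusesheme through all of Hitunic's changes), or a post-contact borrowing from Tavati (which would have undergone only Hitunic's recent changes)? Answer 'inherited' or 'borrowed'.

inherited

If inherited, *wusesheme would pass through all of Hitunic's changes:
Hitunic: *wusesheme
  wusesheme → wuseshem   [apocope]
  wuseshem → useshem   [glide loss]
  useshem (rule 3 does not apply)
  useshem → usishim   [vowel merger]
  usishim → osishim   [vowel merger]
  giving Hitunic osishim.
If borrowed from Tavati 'wuseshem' after the early changes, it would undergo only the recent ones:
  rule 4 (vowel merger): wuseshem → wusishim
  rule 5 (vowel merger): wusishim → wosishim
  ⇒ as a loan: wosishim
Hitunic 'osishim' matches the inherited outcome exactly, so it is an inherited cognate, not a loan.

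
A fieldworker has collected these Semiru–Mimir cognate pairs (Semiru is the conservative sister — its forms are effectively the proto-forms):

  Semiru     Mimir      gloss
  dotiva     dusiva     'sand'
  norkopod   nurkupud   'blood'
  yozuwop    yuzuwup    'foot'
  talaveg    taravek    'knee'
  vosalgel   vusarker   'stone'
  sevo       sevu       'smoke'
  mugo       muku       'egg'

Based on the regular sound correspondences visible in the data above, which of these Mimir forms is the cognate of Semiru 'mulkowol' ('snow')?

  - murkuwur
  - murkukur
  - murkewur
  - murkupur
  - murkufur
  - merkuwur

murkuwur

vosalgel ~ vusarker — Semiru l corresponds to Mimir r after a vowel, before a consonant other than r, m, n, p, b, f, v.
dotiva ~ dusiva, norkopod ~ nurkupud — Semiru o corresponds to Mimir u after a consonant, before a consonant other than r, m, n, p, b, f, v.
vosalgel ~ vusarker — Semiru l corresponds to Mimir r word-finally.
Applying these to Semiru 'mulkowol':
  mulkowol → murkowol   (l→r after a vowel, before a consonant other than r, m, n, p, b, f, v)
  murkowol → murkuwol   (o→u after a consonant, before a consonant other than r, m, n, p, b, f, v)
  murkuwol → murkuwul   (o→u after a consonant, before a consonant other than r, m, n, p, b, f, v)
  murkuwul → murkuwur   (l→r word-finally)
So the Mimir cognate is 'murkuwur'.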